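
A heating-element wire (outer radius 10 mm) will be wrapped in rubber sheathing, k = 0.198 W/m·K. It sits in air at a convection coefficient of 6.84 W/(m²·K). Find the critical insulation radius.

r_cr ≈ 28.9 mm

For a cylinder r_cr = k/h = 0.198/6.84
r_cr = 28.9 mm; since the bare radius (10 mm) is below r_cr, adding a thin layer of insulation will *increase* heat loss.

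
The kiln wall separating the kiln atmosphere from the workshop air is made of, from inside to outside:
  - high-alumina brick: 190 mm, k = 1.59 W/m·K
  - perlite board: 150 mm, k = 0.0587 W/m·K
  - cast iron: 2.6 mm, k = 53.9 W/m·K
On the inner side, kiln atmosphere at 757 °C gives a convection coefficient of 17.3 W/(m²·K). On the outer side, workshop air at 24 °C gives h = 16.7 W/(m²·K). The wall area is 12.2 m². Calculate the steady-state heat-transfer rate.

Q ≈ 3200 W

Treating each layer as a thermal resistance in series:
R_inner film = 1/(h_i·A) = 1/(17.3×12.2) = 0.004738 K/W
R_high-alumina brick = L/(kA) = 0.19/(1.59×12.2) = 0.009795 K/W
R_perlite board = L/(kA) = 0.15/(0.0587×12.2) = 0.2095 K/W
R_cast iron = L/(kA) = 0.0026/(53.9×12.2) = 3.954×10^-6 K/W
R_outer film = 1/(h_o·A) = 1/(16.7×12.2) = 0.004908 K/W
R_total = 0.2289 K/W
Q = ΔT / R_total = 733 / 0.2289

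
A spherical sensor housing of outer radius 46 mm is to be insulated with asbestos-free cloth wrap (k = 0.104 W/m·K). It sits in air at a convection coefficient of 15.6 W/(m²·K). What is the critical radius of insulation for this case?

For a sphere r_cr = 2k/h = 2×0.104/15.6
r_cr = 13.3 mm; since the bare radius (46 mm) is above r_cr, any added insulation will reduce heat loss.

r_cr ≈ 13.3 mm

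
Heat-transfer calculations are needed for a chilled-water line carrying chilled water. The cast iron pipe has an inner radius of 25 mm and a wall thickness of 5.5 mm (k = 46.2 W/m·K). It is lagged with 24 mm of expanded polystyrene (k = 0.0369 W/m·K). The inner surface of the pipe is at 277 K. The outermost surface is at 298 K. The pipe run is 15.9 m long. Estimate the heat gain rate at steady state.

Q ≈ 133 W

Radial resistances (cylindrical: R_cond = ln(r_o/r_i)/(2πkL), R_conv = 1/(h·2πrL)):
R_cast iron pipe wall = ln(30.5/25)/(2π×46.2×15.9) = 4.308×10^-5 K/W
R_expanded polystyrene = ln(54.5/30.5)/(2π×0.0369×15.9) = 0.1575 K/W
R_total = 0.1575 K/W
Q = ΔT/R_total = 21/0.1575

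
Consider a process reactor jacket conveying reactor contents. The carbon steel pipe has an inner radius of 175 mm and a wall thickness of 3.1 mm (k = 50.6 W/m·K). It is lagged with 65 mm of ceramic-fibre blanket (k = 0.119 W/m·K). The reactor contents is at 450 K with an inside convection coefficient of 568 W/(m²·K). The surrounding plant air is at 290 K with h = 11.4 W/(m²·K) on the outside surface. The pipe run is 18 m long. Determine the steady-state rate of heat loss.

Q ≈ 6060 W

Per-layer cylindrical resistances, series-summed:
R_inner film = 1/(h_i·2πr₁L) = 1/(568×2π×0.175×18) = 8.895×10^-5 K/W
R_carbon steel pipe wall = ln(178.1/175)/(2π×50.6×18) = 3.068×10^-6 K/W
R_ceramic-fibre blanket = ln(243.1/178.1)/(2π×0.119×18) = 0.02312 K/W
R_outer film = 1/(h_o·2πr_oL) = 1/(11.4×2π×0.2431×18) = 0.00319 K/W
R_total = 0.0264 K/W
Q = ΔT/R_total = 160/0.0264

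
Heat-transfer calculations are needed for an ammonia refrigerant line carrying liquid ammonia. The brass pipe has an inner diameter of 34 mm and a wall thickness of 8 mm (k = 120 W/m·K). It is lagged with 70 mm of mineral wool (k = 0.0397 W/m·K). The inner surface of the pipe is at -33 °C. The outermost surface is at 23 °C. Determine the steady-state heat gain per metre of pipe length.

For a radial system each layer contributes R = ln(r_out/r_in)/(2πkL); films add R = 1/(hA).
R_brass pipe wall = ln(25/17)/(2π×120×1) = 5.115×10^-4 K/W
R_mineral wool = ln(95/25)/(2π×0.0397×1) = 5.352 K/W
R_total = 5.352 K/W
Q = ΔT/R_total = 56/5.352

q′ ≈ 10.5 W/m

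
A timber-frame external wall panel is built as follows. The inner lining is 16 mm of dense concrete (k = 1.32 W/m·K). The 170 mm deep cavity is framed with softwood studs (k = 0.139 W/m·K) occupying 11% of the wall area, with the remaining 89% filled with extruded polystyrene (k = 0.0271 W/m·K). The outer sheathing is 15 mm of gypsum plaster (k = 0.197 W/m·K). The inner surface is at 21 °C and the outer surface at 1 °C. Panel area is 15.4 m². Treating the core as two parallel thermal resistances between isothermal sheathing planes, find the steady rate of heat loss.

Sheathing layers in series; stud and cavity paths in parallel between them.
R_inner = 0.016/(1.32×15.4) = 7.871×10^-4 K/W
R_stud  = 0.17/(0.139×0.11×15.4) = 0.722 K/W
R_cav   = 0.17/(0.0271×0.89×15.4) = 0.4577 K/W
1/R_core = 1/R_stud + 1/R_cav → R_core = 0.2801 K/W
R_outer = 0.015/(0.197×15.4) = 0.004944 K/W
R_total = 0.2858 K/W
Q = ΔT/R_total = 20/0.2858

Q ≈ 70 W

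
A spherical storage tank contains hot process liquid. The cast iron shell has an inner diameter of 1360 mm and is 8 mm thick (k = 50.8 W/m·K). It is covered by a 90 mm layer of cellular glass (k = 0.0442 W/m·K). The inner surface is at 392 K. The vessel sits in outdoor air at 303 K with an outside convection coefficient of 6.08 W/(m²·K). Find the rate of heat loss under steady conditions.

Q ≈ 274 W

Each spherical layer contributes R = (1/r_i − 1/r_o)/(4πk):
R_cast iron shell = (1/0.68 − 1/0.688)/(4π×50.8) = 2.679×10^-5 K/W
R_cellular glass = (1/0.688 − 1/0.778)/(4π×0.0442) = 0.3027 K/W
R_outer film = 1/(h·4πr_o²) = 1/(6.08×4π×0.778²) = 0.02162 K/W
R_total = 0.3244 K/W
Q = ΔT/R_total = 89/0.3244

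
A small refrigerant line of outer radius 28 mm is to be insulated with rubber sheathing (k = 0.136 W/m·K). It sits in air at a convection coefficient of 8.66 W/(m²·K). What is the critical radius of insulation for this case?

r_cr ≈ 15.7 mm

For a cylinder r_cr = k/h = 0.136/8.66
r_cr = 15.7 mm; since the bare radius (28 mm) is above r_cr, any added insulation will reduce heat loss.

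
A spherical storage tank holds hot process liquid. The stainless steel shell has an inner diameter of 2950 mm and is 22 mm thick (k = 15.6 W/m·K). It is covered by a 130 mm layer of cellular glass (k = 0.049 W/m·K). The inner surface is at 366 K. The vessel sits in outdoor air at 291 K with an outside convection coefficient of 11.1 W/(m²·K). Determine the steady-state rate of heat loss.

Radial (spherical) resistances in series:
R_stainless steel shell = (1/1.475 − 1/1.497)/(4π×15.6) = 5.082×10^-5 K/W
R_cellular glass = (1/1.497 − 1/1.627)/(4π×0.049) = 0.08668 K/W
R_outer film = 1/(h·4πr_o²) = 1/(11.1×4π×1.627²) = 0.002708 K/W
R_total = 0.08944 K/W
Q = ΔT/R_total = 75/0.08944

Q ≈ 839 W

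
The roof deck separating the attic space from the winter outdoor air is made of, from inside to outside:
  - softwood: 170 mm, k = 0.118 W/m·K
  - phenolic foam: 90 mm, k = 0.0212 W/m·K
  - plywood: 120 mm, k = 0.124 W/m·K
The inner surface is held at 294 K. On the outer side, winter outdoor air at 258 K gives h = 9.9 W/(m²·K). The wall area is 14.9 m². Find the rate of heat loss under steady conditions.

Q ≈ 79.4 W

Thermal resistances in series:
R_softwood = L/(kA) = 0.17/(0.118×14.9) = 0.09669 K/W
R_phenolic foam = L/(kA) = 0.09/(0.0212×14.9) = 0.2849 K/W
R_plywood = L/(kA) = 0.12/(0.124×14.9) = 0.06495 K/W
R_outer film = 1/(h_o·A) = 1/(9.9×14.9) = 0.006779 K/W
R_total = 0.4533 K/W
Q = ΔT / R_total = 36 / 0.4533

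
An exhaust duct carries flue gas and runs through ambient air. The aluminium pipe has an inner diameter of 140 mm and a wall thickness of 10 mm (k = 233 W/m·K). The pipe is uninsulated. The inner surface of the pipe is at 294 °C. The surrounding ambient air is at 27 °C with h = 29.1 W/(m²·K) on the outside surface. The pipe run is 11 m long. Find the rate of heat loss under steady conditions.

Q ≈ 42900 W

For a radial system each layer contributes R = ln(r_out/r_in)/(2πkL); films add R = 1/(hA).
R_aluminium pipe wall = ln(80/70)/(2π×233×11) = 8.292×10^-6 K/W
R_outer film = 1/(h_o·2πr_oL) = 1/(29.1×2π×0.08×11) = 0.006215 K/W
R_total = 0.006223 K/W
Q = ΔT/R_total = 267/0.006223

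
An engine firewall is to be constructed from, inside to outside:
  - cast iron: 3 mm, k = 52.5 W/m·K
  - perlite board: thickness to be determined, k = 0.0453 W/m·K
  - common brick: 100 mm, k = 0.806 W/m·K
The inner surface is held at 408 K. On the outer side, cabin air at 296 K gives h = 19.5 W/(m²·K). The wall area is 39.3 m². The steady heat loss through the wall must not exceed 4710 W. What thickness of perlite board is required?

L ≈ 34.4 mm

Model the wall as resistances in series:
R_cast iron = L/(kA) = 0.003/(52.5×39.3) = 1.454×10^-6 K/W
R_common brick = L/(kA) = 0.1/(0.806×39.3) = 0.003157 K/W
R_outer film = 1/(h_o·A) = 1/(19.5×39.3) = 0.001305 K/W
Sum of the known resistances R_other = 0.004463 K/W
Required total resistance R_tot = ΔT/Q_allow = 112/4710 = 0.02378 K/W
R_perlite board = R_tot − R_other = 0.01932 K/W
L = R·k·A = 0.01932×0.0453×39.3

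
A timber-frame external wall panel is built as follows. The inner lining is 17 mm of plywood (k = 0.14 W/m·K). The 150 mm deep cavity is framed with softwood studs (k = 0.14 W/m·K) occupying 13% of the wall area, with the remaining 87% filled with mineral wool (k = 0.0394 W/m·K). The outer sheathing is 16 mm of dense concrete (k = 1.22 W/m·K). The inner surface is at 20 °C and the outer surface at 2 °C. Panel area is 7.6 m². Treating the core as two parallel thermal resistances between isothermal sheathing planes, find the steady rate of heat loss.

Sheathing layers in series; stud and cavity paths in parallel between them.
R_inner = 0.017/(0.14×7.6) = 0.01598 K/W
R_stud  = 0.15/(0.14×0.13×7.6) = 1.084 K/W
R_cav   = 0.15/(0.0394×0.87×7.6) = 0.5758 K/W
1/R_core = 1/R_stud + 1/R_cav → R_core = 0.3761 K/W
R_outer = 0.016/(1.22×7.6) = 0.001726 K/W
R_total = 0.3938 K/W
Q = ΔT/R_total = 18/0.3938

Q ≈ 45.7 W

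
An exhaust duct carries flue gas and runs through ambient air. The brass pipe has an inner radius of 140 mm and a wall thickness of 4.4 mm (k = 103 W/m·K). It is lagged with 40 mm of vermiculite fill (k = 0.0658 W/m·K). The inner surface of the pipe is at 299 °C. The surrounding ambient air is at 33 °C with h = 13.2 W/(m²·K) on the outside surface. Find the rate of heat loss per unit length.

q′ ≈ 405 W/m

Cylindrical conduction, so R = ln(r₂/r₁)/(2πkL) per layer, in series:
R_brass pipe wall = ln(144.4/140)/(2π×103×1) = 4.782×10^-5 K/W
R_vermiculite fill = ln(184.4/144.4)/(2π×0.0658×1) = 0.5914 K/W
R_outer film = 1/(h_o·2πr_oL) = 1/(13.2×2π×0.1844×1) = 0.06539 K/W
R_total = 0.6569 K/W
Q = ΔT/R_total = 266/0.6569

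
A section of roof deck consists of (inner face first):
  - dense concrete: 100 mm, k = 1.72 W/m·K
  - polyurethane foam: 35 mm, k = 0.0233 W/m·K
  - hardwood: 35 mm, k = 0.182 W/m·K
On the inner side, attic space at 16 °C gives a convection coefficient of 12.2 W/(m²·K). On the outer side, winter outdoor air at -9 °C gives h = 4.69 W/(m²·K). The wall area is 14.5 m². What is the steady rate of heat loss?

Model the wall as resistances in series:
R_inner film = 1/(h_i·A) = 1/(12.2×14.5) = 0.005653 K/W
R_dense concrete = L/(kA) = 0.1/(1.72×14.5) = 0.00401 K/W
R_polyurethane foam = L/(kA) = 0.035/(0.0233×14.5) = 0.1036 K/W
R_hardwood = L/(kA) = 0.035/(0.182×14.5) = 0.01326 K/W
R_outer film = 1/(h_o·A) = 1/(4.69×14.5) = 0.0147 K/W
R_total = 0.1412 K/W
Q = ΔT / R_total = 25 / 0.1412

Q ≈ 177 W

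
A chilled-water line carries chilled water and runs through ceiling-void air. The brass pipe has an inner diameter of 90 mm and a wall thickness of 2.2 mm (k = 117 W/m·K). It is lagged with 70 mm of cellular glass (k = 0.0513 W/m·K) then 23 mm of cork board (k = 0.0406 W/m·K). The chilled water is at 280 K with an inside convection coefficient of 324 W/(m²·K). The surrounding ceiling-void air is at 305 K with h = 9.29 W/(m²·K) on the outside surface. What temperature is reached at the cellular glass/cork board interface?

T ≈ 299 K

Treating each annulus and film as a series resistance:
R_inner film = 1/(h_i·2πr₁L) = 1/(324×2π×0.045×1) = 0.01092 K/W
R_brass pipe wall = ln(47.2/45)/(2π×117×1) = 6.493×10^-5 K/W
R_cellular glass = ln(117.2/47.2)/(2π×0.0513×1) = 2.822 K/W
R_cork board = ln(140.2/117.2)/(2π×0.0406×1) = 0.7024 K/W
R_outer film = 1/(h_o·2πr_oL) = 1/(9.29×2π×0.1402×1) = 0.1222 K/W
R_total = 3.657 K/W
Q = ΔT/R_total = 25/3.657
Q = 6.84 W/m
T_interface = T_inner + Q·ΣR(inner→interface) = 280 + 6.84×2.833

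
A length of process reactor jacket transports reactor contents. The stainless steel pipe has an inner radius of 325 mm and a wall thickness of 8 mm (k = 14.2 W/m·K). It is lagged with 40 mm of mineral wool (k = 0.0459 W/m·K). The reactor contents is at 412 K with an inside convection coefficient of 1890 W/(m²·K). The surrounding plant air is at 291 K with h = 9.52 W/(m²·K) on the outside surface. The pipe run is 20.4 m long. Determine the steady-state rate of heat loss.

Q ≈ 5630 W

For a radial system each layer contributes R = ln(r_out/r_in)/(2πkL); films add R = 1/(hA).
R_inner film = 1/(h_i·2πr₁L) = 1/(1890×2π×0.325×20.4) = 1.27×10^-5 K/W
R_stainless steel pipe wall = ln(333/325)/(2π×14.2×20.4) = 1.336×10^-5 K/W
R_mineral wool = ln(373/333)/(2π×0.0459×20.4) = 0.01928 K/W
R_outer film = 1/(h_o·2πr_oL) = 1/(9.52×2π×0.373×20.4) = 0.002197 K/W
R_total = 0.0215 K/W
Q = ΔT/R_total = 121/0.0215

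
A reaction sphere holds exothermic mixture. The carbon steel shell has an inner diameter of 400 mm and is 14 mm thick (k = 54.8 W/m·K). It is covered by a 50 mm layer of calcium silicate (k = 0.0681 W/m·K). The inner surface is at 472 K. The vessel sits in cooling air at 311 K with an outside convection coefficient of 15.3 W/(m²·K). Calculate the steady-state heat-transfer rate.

Q ≈ 145 W

Radial (spherical) resistances in series:
R_carbon steel shell = (1/0.2 − 1/0.214)/(4π×54.8) = 4.75×10^-4 K/W
R_calcium silicate = (1/0.214 − 1/0.264)/(4π×0.0681) = 1.034 K/W
R_outer film = 1/(h·4πr_o²) = 1/(15.3×4π×0.264²) = 0.07463 K/W
R_total = 1.109 K/W
Q = ΔT/R_total = 161/1.109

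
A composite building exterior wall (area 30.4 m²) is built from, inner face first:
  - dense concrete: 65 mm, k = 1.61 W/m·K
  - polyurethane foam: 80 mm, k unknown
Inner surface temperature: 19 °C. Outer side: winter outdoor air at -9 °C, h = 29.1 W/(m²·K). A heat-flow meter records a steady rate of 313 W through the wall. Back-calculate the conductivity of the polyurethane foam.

k ≈ 0.0302 W/(m·K)

Thermal resistances in series:
R_dense concrete = L/(kA) = 0.065/(1.61×30.4) = 0.001328 K/W
R_outer film = 1/(h_o·A) = 1/(29.1×30.4) = 0.00113 K/W
Sum of known resistances R_other = 0.002458 K/W
Total R = ΔT/Q = 28/313 = 0.08946 K/W
R_polyurethane foam = R_total − R_other = 0.087 K/W
k = L/(R·A) = 0.08/(0.087×30.4)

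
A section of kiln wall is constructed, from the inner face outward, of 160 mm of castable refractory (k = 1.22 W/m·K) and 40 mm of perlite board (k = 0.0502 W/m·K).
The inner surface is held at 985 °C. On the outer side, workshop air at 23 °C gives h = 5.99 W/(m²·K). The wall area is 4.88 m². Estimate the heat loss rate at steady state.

Model the wall as resistances in series:
R_castable refractory = L/(kA) = 0.16/(1.22×4.88) = 0.02687 K/W
R_perlite board = L/(kA) = 0.04/(0.0502×4.88) = 0.1633 K/W
R_outer film = 1/(h_o·A) = 1/(5.99×4.88) = 0.03421 K/W
R_total = 0.2244 K/W
Q = ΔT / R_total = 962 / 0.2244

Q ≈ 4290 W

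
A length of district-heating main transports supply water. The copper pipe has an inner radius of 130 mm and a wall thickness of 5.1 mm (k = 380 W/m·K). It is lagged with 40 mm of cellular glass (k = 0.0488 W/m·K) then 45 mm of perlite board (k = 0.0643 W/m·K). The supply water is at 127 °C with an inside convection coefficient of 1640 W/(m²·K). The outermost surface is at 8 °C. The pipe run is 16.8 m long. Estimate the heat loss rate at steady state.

Per-layer cylindrical resistances, series-summed:
R_inner film = 1/(h_i·2πr₁L) = 1/(1640×2π×0.13×16.8) = 4.443×10^-5 K/W
R_copper pipe wall = ln(135.1/130)/(2π×380×16.8) = 9.593×10^-7 K/W
R_cellular glass = ln(175.1/135.1)/(2π×0.0488×16.8) = 0.05035 K/W
R_perlite board = ln(220.1/175.1)/(2π×0.0643×16.8) = 0.0337 K/W
R_total = 0.08409 K/W
Q = ΔT/R_total = 119/0.08409

Q ≈ 1420 W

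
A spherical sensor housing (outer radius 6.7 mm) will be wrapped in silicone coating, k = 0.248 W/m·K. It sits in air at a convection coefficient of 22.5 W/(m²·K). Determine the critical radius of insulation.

For a sphere r_cr = 2k/h = 2×0.248/22.5
r_cr = 22 mm; since the bare radius (6.7 mm) is below r_cr, adding a thin layer of insulation will *increase* heat loss.

r_cr ≈ 22 mm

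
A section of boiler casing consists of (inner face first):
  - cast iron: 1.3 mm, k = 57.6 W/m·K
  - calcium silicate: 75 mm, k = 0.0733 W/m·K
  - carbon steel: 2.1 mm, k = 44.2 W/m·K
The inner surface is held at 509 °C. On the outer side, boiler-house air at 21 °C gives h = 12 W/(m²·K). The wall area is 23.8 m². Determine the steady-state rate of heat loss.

Series thermal resistances:
R_cast iron = L/(kA) = 0.0013/(57.6×23.8) = 9.483×10^-7 K/W
R_calcium silicate = L/(kA) = 0.075/(0.0733×23.8) = 0.04299 K/W
R_carbon steel = L/(kA) = 0.0021/(44.2×23.8) = 1.996×10^-6 K/W
R_outer film = 1/(h_o·A) = 1/(12×23.8) = 0.003501 K/W
R_total = 0.0465 K/W
Q = ΔT / R_total = 488 / 0.0465

Q ≈ 10500 W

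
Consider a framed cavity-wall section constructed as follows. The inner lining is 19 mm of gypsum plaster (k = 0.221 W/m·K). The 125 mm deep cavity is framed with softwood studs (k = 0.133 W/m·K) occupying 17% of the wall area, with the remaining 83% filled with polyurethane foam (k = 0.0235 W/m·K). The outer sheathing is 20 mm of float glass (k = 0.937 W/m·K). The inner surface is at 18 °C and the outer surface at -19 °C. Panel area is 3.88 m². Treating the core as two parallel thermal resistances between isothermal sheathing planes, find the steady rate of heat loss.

Q ≈ 46.7 W

Sheathing layers in series; stud and cavity paths in parallel between them.
R_inner = 0.019/(0.221×3.88) = 0.02216 K/W
R_stud  = 0.125/(0.133×0.17×3.88) = 1.425 K/W
R_cav   = 0.125/(0.0235×0.83×3.88) = 1.652 K/W
1/R_core = 1/R_stud + 1/R_cav → R_core = 0.765 K/W
R_outer = 0.02/(0.937×3.88) = 0.005501 K/W
R_total = 0.7926 K/W
Q = ΔT/R_total = 37/0.7926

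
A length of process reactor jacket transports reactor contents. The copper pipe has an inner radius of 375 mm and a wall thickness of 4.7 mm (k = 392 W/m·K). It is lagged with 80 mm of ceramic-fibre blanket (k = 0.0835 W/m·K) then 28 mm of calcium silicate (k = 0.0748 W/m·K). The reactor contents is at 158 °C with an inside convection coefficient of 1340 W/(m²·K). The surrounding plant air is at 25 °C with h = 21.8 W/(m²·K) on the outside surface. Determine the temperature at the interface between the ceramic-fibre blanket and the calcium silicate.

T ≈ 62 °C

Treating each annulus and film as a series resistance:
R_inner film = 1/(h_i·2πr₁L) = 1/(1340×2π×0.375×1) = 3.167×10^-4 K/W
R_copper pipe wall = ln(379.7/375)/(2π×392×1) = 5.057×10^-6 K/W
R_ceramic-fibre blanket = ln(459.7/379.7)/(2π×0.0835×1) = 0.3644 K/W
R_calcium silicate = ln(487.7/459.7)/(2π×0.0748×1) = 0.1258 K/W
R_outer film = 1/(h_o·2πr_oL) = 1/(21.8×2π×0.4877×1) = 0.01497 K/W
R_total = 0.5055 K/W
Q = ΔT/R_total = 133/0.5055
Q = 263 W/m
T_interface = T_inner − Q·ΣR(inner→interface) = 158 − 263×0.3647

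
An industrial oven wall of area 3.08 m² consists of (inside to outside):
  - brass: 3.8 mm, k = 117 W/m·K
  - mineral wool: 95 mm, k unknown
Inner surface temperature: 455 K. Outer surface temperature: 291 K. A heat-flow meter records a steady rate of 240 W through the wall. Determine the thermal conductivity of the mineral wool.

k ≈ 0.0451 W/(m·K)

Series thermal resistances:
R_brass = L/(kA) = 0.0038/(117×3.08) = 1.055×10^-5 K/W
Sum of known resistances R_other = 1.055×10^-5 K/W
Total R = ΔT/Q = 164/240 = 0.6833 K/W
R_mineral wool = R_total − R_other = 0.6833 K/W
k = L/(R·A) = 0.095/(0.6833×3.08)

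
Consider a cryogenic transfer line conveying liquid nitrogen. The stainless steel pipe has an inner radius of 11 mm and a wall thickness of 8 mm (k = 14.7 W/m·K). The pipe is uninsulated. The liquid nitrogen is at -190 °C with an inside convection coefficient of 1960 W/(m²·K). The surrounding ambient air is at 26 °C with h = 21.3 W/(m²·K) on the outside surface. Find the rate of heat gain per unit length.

Treating each annulus and film as a series resistance:
R_inner film = 1/(h_i·2πr₁L) = 1/(1960×2π×0.011×1) = 0.007382 K/W
R_stainless steel pipe wall = ln(19/11)/(2π×14.7×1) = 0.005917 K/W
R_outer film = 1/(h_o·2πr_oL) = 1/(21.3×2π×0.019×1) = 0.3933 K/W
R_total = 0.4066 K/W
Q = ΔT/R_total = 216/0.4066

q′ ≈ 531 W/m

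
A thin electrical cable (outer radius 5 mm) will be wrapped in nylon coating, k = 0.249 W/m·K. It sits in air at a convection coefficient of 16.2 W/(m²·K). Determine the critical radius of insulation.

r_cr ≈ 15.4 mm

For a cylinder r_cr = k/h = 0.249/16.2
r_cr = 15.4 mm; since the bare radius (5 mm) is below r_cr, adding a thin layer of insulation will *increase* heat loss.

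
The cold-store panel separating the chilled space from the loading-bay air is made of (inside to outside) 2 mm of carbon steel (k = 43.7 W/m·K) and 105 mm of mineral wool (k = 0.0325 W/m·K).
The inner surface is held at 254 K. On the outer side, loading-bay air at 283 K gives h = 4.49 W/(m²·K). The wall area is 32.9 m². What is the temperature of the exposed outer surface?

Using the resistance-network approach (series):
R_carbon steel = L/(kA) = 0.002/(43.7×32.9) = 1.391×10^-6 K/W
R_mineral wool = L/(kA) = 0.105/(0.0325×32.9) = 0.0982 K/W
R_outer film = 1/(h_o·A) = 1/(4.49×32.9) = 0.00677 K/W
R_total = 0.105 K/W;  Q = ΔT/R_total = 29/0.105 = 276.3 W
T_interface = T_inner + Q·ΣR(inner→interface) = 254 + 276×0.0982

T ≈ 281 K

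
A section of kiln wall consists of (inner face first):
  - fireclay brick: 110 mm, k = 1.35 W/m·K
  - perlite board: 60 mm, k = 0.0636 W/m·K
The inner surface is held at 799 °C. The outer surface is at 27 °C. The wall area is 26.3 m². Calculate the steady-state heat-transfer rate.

Q ≈ 19800 W

Series thermal resistances:
R_fireclay brick = L/(kA) = 0.11/(1.35×26.3) = 0.003098 K/W
R_perlite board = L/(kA) = 0.06/(0.0636×26.3) = 0.03587 K/W
R_total = 0.03897 K/W
Q = ΔT / R_total = 772 / 0.03897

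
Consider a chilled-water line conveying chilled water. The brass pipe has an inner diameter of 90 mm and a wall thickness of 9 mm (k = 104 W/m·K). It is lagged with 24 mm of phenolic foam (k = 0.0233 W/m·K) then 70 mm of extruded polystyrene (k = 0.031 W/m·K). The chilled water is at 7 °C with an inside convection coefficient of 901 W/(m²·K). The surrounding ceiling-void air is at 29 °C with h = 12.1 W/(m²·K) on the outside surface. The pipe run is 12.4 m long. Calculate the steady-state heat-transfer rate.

Cylindrical conduction, so R = ln(r₂/r₁)/(2πkL) per layer, in series:
R_inner film = 1/(h_i·2πr₁L) = 1/(901×2π×0.045×12.4) = 3.166×10^-4 K/W
R_brass pipe wall = ln(54/45)/(2π×104×12.4) = 2.25×10^-5 K/W
R_phenolic foam = ln(78/54)/(2π×0.0233×12.4) = 0.2026 K/W
R_extruded polystyrene = ln(148/78)/(2π×0.031×12.4) = 0.2652 K/W
R_outer film = 1/(h_o·2πr_oL) = 1/(12.1×2π×0.148×12.4) = 0.007167 K/W
R_total = 0.4753 K/W
Q = ΔT/R_total = 22/0.4753

Q ≈ 46.3 W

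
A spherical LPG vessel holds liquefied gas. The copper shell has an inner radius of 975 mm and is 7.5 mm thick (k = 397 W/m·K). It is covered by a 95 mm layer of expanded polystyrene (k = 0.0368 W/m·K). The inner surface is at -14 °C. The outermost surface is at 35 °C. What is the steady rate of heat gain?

Q ≈ 253 W

For a spherical shell R = (1/r₁ − 1/r₂)/(4πk); film R = 1/(h·4πr²). In series:
R_copper shell = (1/0.975 − 1/0.9825)/(4π×397) = 1.569×10^-6 K/W
R_expanded polystyrene = (1/0.9825 − 1/1.0775)/(4π×0.0368) = 0.1941 K/W
R_total = 0.1941 K/W
Q = ΔT/R_total = 49/0.1941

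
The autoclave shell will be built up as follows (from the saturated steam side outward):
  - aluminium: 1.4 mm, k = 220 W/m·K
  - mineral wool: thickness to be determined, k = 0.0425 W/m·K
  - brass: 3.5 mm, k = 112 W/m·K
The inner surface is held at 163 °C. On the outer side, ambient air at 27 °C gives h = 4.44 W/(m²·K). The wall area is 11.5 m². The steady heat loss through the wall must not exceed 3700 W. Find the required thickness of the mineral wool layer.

Using the resistance-network approach (series):
R_aluminium = L/(kA) = 0.0014/(220×11.5) = 5.534×10^-7 K/W
R_brass = L/(kA) = 0.0035/(112×11.5) = 2.717×10^-6 K/W
R_outer film = 1/(h_o·A) = 1/(4.44×11.5) = 0.01958 K/W
Sum of the known resistances R_other = 0.01959 K/W
Required total resistance R_tot = ΔT/Q_allow = 136/3700 = 0.03676 K/W
R_mineral wool = R_tot − R_other = 0.01717 K/W
L = R·k·A = 0.01717×0.0425×11.5

L ≈ 8.39 mm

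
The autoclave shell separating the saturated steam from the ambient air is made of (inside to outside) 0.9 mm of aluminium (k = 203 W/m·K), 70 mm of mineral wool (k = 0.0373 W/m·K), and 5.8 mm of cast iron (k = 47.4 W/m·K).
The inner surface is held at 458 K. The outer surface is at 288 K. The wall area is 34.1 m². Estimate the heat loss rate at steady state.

Treating each layer as a thermal resistance in series:
R_aluminium = L/(kA) = 0.0009/(203×34.1) = 1.3×10^-7 K/W
R_mineral wool = L/(kA) = 0.07/(0.0373×34.1) = 0.05503 K/W
R_cast iron = L/(kA) = 0.0058/(47.4×34.1) = 3.588×10^-6 K/W
R_total = 0.05504 K/W
Q = ΔT / R_total = 170 / 0.05504

Q ≈ 3090 W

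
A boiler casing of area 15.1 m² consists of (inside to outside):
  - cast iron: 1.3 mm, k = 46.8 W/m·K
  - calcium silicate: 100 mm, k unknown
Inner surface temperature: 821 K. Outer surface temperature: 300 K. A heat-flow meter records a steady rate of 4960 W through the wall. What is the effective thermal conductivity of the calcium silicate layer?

k ≈ 0.063 W/(m·K)

Treating each layer as a thermal resistance in series:
R_cast iron = L/(kA) = 0.0013/(46.8×15.1) = 1.84×10^-6 K/W
Sum of known resistances R_other = 1.84×10^-6 K/W
Total R = ΔT/Q = 521/4960 = 0.105 K/W
R_calcium silicate = R_total − R_other = 0.105 K/W
k = L/(R·A) = 0.1/(0.105×15.1)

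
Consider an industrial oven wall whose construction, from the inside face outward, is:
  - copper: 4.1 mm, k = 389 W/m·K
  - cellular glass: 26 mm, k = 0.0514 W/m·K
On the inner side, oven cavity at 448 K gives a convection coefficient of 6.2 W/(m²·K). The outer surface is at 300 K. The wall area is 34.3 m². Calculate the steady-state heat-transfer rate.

Treating each layer as a thermal resistance in series:
R_inner film = 1/(h_i·A) = 1/(6.2×34.3) = 0.004702 K/W
R_copper = L/(kA) = 0.0041/(389×34.3) = 3.073×10^-7 K/W
R_cellular glass = L/(kA) = 0.026/(0.0514×34.3) = 0.01475 K/W
R_total = 0.01945 K/W
Q = ΔT / R_total = 148 / 0.01945

Q ≈ 7610 W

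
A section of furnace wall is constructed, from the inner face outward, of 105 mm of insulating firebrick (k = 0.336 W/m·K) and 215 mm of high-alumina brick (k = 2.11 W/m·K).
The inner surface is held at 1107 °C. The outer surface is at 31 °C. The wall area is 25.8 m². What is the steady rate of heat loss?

Series thermal resistances:
R_insulating firebrick = L/(kA) = 0.105/(0.336×25.8) = 0.01211 K/W
R_high-alumina brick = L/(kA) = 0.215/(2.11×25.8) = 0.003949 K/W
R_total = 0.01606 K/W
Q = ΔT / R_total = 1076 / 0.01606

Q ≈ 67000 W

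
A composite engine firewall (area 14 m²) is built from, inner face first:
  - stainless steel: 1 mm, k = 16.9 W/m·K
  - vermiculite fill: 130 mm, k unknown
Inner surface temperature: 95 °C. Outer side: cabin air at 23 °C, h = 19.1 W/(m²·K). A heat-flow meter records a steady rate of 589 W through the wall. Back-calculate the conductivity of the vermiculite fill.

Model the wall as resistances in series:
R_stainless steel = L/(kA) = 0.001/(16.9×14) = 4.227×10^-6 K/W
R_outer film = 1/(h_o·A) = 1/(19.1×14) = 0.00374 K/W
Sum of known resistances R_other = 0.003744 K/W
Total R = ΔT/Q = 72/589 = 0.1222 K/W
R_vermiculite fill = R_total − R_other = 0.1185 K/W
k = L/(R·A) = 0.13/(0.1185×14)

k ≈ 0.0784 W/(m·K)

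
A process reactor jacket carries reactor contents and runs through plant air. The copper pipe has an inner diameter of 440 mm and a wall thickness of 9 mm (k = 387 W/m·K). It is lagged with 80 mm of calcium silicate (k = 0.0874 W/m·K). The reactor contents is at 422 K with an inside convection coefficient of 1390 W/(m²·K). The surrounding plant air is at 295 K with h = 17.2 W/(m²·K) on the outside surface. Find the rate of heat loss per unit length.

q′ ≈ 220 W/m

For a radial system each layer contributes R = ln(r_out/r_in)/(2πkL); films add R = 1/(hA).
R_inner film = 1/(h_i·2πr₁L) = 1/(1390×2π×0.22×1) = 5.205×10^-4 K/W
R_copper pipe wall = ln(229/220)/(2π×387×1) = 1.649×10^-5 K/W
R_calcium silicate = ln(309/229)/(2π×0.0874×1) = 0.5456 K/W
R_outer film = 1/(h_o·2πr_oL) = 1/(17.2×2π×0.309×1) = 0.02995 K/W
R_total = 0.5761 K/W
Q = ΔT/R_total = 127/0.5761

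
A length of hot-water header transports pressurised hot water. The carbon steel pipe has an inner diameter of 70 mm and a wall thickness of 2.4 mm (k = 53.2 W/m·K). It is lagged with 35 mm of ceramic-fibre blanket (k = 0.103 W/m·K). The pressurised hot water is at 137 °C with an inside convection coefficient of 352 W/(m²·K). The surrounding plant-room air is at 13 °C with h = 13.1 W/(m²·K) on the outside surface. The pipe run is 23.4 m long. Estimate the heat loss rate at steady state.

Q ≈ 2410 W

For a radial system each layer contributes R = ln(r_out/r_in)/(2πkL); films add R = 1/(hA).
R_inner film = 1/(h_i·2πr₁L) = 1/(352×2π×0.035×23.4) = 5.521×10^-4 K/W
R_carbon steel pipe wall = ln(37.4/35)/(2π×53.2×23.4) = 8.479×10^-6 K/W
R_ceramic-fibre blanket = ln(72.4/37.4)/(2π×0.103×23.4) = 0.04362 K/W
R_outer film = 1/(h_o·2πr_oL) = 1/(13.1×2π×0.0724×23.4) = 0.007171 K/W
R_total = 0.05135 K/W
Q = ΔT/R_total = 124/0.05135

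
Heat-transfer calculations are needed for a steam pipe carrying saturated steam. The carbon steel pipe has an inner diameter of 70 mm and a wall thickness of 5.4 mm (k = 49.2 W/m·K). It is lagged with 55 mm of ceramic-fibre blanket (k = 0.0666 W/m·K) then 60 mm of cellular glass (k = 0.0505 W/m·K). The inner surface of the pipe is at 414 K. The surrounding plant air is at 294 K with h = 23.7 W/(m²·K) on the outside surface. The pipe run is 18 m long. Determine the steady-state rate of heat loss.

Cylindrical conduction, so R = ln(r₂/r₁)/(2πkL) per layer, in series:
R_carbon steel pipe wall = ln(40.4/35)/(2π×49.2×18) = 2.579×10^-5 K/W
R_ceramic-fibre blanket = ln(95.4/40.4)/(2π×0.0666×18) = 0.1141 K/W
R_cellular glass = ln(155.4/95.4)/(2π×0.0505×18) = 0.08543 K/W
R_outer film = 1/(h_o·2πr_oL) = 1/(23.7×2π×0.1554×18) = 0.002401 K/W
R_total = 0.2019 K/W
Q = ΔT/R_total = 120/0.2019

Q ≈ 594 W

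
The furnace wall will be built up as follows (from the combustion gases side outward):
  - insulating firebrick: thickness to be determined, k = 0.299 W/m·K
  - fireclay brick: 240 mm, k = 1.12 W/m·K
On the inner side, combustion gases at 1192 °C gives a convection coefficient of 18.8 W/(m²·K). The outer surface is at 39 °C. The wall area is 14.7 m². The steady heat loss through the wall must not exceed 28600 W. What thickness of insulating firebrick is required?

L ≈ 97.2 mm

Treating each layer as a thermal resistance in series:
R_inner film = 1/(h_i·A) = 1/(18.8×14.7) = 0.003618 K/W
R_fireclay brick = L/(kA) = 0.24/(1.12×14.7) = 0.01458 K/W
Sum of the known resistances R_other = 0.0182 K/W
Required total resistance R_tot = ΔT/Q_allow = 1153/28600 = 0.04031 K/W
R_insulating firebrick = R_tot − R_other = 0.02212 K/W
L = R·k·A = 0.02212×0.299×14.7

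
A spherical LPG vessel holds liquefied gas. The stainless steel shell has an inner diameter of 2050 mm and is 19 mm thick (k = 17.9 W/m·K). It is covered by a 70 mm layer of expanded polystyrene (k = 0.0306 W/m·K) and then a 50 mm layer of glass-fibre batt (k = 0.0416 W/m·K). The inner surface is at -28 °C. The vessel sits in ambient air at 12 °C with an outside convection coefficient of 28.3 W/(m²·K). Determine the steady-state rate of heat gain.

Spherical conduction: R = (1/r_in − 1/r_out)/(4πk) per layer; series-sum.
R_stainless steel shell = (1/1.025 − 1/1.044)/(4π×17.9) = 7.893×10^-5 K/W
R_expanded polystyrene = (1/1.044 − 1/1.114)/(4π×0.0306) = 0.1565 K/W
R_glass-fibre batt = (1/1.114 − 1/1.164)/(4π×0.0416) = 0.07376 K/W
R_outer film = 1/(h·4πr_o²) = 1/(28.3×4π×1.164²) = 0.002075 K/W
R_total = 0.2324 K/W
Q = ΔT/R_total = 40/0.2324

Q ≈ 172 W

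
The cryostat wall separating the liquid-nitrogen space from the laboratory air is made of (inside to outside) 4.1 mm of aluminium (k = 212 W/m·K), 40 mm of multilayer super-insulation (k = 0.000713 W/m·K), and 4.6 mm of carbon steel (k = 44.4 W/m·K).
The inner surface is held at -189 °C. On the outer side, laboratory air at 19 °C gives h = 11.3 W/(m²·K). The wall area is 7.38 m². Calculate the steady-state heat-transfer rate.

Q ≈ 27.3 W

Using the resistance-network approach (series):
R_aluminium = L/(kA) = 0.0041/(212×7.38) = 2.621×10^-6 K/W
R_multilayer super-insulation = L/(kA) = 0.04/(0.000713×7.38) = 7.602 K/W
R_carbon steel = L/(kA) = 0.0046/(44.4×7.38) = 1.404×10^-5 K/W
R_outer film = 1/(h_o·A) = 1/(11.3×7.38) = 0.01199 K/W
R_total = 7.614 K/W
Q = ΔT / R_total = 208 / 7.614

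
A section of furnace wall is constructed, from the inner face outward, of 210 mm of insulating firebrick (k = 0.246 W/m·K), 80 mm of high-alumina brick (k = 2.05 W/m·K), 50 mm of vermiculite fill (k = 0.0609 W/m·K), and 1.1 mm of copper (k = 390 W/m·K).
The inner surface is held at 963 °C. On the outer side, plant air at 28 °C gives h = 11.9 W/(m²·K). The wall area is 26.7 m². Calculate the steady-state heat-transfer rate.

Series thermal resistances:
R_insulating firebrick = L/(kA) = 0.21/(0.246×26.7) = 0.03197 K/W
R_high-alumina brick = L/(kA) = 0.08/(2.05×26.7) = 0.001462 K/W
R_vermiculite fill = L/(kA) = 0.05/(0.0609×26.7) = 0.03075 K/W
R_copper = L/(kA) = 0.0011/(390×26.7) = 1.056×10^-7 K/W
R_outer film = 1/(h_o·A) = 1/(11.9×26.7) = 0.003147 K/W
R_total = 0.06733 K/W
Q = ΔT / R_total = 935 / 0.06733

Q ≈ 13900 W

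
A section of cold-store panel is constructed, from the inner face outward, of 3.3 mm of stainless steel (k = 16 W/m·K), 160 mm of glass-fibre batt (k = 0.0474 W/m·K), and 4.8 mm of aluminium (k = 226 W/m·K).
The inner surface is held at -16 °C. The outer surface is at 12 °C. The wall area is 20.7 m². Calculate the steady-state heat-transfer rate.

Q ≈ 172 W

Thermal resistances in series:
R_stainless steel = L/(kA) = 0.0033/(16×20.7) = 9.964×10^-6 K/W
R_glass-fibre batt = L/(kA) = 0.16/(0.0474×20.7) = 0.1631 K/W
R_aluminium = L/(kA) = 0.0048/(226×20.7) = 1.026×10^-6 K/W
R_total = 0.1631 K/W
Q = ΔT / R_total = 28 / 0.1631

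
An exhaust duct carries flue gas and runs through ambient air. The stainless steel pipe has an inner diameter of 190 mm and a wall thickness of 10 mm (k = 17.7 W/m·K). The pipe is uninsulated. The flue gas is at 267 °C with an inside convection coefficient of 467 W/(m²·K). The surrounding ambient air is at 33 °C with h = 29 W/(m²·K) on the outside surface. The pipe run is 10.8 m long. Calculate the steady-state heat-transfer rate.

Treating each annulus and film as a series resistance:
R_inner film = 1/(h_i·2πr₁L) = 1/(467×2π×0.095×10.8) = 3.322×10^-4 K/W
R_stainless steel pipe wall = ln(105/95)/(2π×17.7×10.8) = 8.333×10^-5 K/W
R_outer film = 1/(h_o·2πr_oL) = 1/(29×2π×0.105×10.8) = 0.00484 K/W
R_total = 0.005255 K/W
Q = ΔT/R_total = 234/0.005255

Q ≈ 44500 W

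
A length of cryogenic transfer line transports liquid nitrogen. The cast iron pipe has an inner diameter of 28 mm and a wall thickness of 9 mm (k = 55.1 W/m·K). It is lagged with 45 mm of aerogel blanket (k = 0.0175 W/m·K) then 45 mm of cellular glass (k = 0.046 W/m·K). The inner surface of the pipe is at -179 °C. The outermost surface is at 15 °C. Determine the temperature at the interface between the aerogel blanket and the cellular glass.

For a radial system each layer contributes R = ln(r_out/r_in)/(2πkL); films add R = 1/(hA).
R_cast iron pipe wall = ln(23/14)/(2π×55.1×1) = 0.001434 K/W
R_aerogel blanket = ln(68/23)/(2π×0.0175×1) = 9.859 K/W
R_cellular glass = ln(113/68)/(2π×0.046×1) = 1.757 K/W
R_total = 11.62 K/W
Q = ΔT/R_total = 194/11.62
Q = 16.7 W/m
T_interface = T_inner + Q·ΣR(inner→interface) = -179 + 16.7×9.86

T ≈ -14.3 °C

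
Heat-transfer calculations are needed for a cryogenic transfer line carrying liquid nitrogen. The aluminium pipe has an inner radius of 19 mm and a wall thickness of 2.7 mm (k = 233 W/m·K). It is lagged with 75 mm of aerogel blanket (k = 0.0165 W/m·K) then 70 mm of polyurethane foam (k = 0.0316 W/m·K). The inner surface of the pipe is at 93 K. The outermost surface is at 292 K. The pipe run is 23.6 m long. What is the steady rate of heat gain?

Q ≈ 274 W

Treating each annulus and film as a series resistance:
R_aluminium pipe wall = ln(21.7/19)/(2π×233×23.6) = 3.846×10^-6 K/W
R_aerogel blanket = ln(96.7/21.7)/(2π×0.0165×23.6) = 0.6107 K/W
R_polyurethane foam = ln(166.7/96.7)/(2π×0.0316×23.6) = 0.1162 K/W
R_total = 0.727 K/W
Q = ΔT/R_total = 199/0.727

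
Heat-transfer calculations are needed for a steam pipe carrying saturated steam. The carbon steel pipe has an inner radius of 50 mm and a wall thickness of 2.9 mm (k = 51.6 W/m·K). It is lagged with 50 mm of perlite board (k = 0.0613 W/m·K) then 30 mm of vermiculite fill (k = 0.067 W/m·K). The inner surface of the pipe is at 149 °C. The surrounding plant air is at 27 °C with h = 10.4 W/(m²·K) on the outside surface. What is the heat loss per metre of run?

Per-layer cylindrical resistances, series-summed:
R_carbon steel pipe wall = ln(52.9/50)/(2π×51.6×1) = 1.739×10^-4 K/W
R_perlite board = ln(102.9/52.9)/(2π×0.0613×1) = 1.727 K/W
R_vermiculite fill = ln(132.9/102.9)/(2π×0.067×1) = 0.6077 K/W
R_outer film = 1/(h_o·2πr_oL) = 1/(10.4×2π×0.1329×1) = 0.1151 K/W
R_total = 2.451 K/W
Q = ΔT/R_total = 122/2.451

q′ ≈ 49.8 W/m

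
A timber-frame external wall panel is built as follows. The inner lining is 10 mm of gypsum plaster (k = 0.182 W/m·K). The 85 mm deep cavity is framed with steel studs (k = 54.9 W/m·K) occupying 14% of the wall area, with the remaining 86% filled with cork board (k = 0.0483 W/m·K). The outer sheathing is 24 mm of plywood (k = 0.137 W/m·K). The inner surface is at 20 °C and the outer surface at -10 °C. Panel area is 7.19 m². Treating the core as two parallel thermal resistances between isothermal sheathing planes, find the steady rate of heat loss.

Sheathing layers in series; stud and cavity paths in parallel between them.
R_inner = 0.01/(0.182×7.19) = 0.007642 K/W
R_stud  = 0.085/(54.9×0.14×7.19) = 0.001538 K/W
R_cav   = 0.085/(0.0483×0.86×7.19) = 0.2846 K/W
1/R_core = 1/R_stud + 1/R_cav → R_core = 0.00153 K/W
R_outer = 0.024/(0.137×7.19) = 0.02436 K/W
R_total = 0.03354 K/W
Q = ΔT/R_total = 30/0.03354

Q ≈ 895 W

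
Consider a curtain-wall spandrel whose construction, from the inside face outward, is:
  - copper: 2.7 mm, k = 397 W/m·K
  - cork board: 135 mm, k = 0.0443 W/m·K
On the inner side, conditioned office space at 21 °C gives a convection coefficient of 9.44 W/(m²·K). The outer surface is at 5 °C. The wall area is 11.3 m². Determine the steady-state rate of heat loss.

Using the resistance-network approach (series):
R_inner film = 1/(h_i·A) = 1/(9.44×11.3) = 0.009375 K/W
R_copper = L/(kA) = 0.0027/(397×11.3) = 6.019×10^-7 K/W
R_cork board = L/(kA) = 0.135/(0.0443×11.3) = 0.2697 K/W
R_total = 0.2791 K/W
Q = ΔT / R_total = 16 / 0.2791

Q ≈ 57.3 W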